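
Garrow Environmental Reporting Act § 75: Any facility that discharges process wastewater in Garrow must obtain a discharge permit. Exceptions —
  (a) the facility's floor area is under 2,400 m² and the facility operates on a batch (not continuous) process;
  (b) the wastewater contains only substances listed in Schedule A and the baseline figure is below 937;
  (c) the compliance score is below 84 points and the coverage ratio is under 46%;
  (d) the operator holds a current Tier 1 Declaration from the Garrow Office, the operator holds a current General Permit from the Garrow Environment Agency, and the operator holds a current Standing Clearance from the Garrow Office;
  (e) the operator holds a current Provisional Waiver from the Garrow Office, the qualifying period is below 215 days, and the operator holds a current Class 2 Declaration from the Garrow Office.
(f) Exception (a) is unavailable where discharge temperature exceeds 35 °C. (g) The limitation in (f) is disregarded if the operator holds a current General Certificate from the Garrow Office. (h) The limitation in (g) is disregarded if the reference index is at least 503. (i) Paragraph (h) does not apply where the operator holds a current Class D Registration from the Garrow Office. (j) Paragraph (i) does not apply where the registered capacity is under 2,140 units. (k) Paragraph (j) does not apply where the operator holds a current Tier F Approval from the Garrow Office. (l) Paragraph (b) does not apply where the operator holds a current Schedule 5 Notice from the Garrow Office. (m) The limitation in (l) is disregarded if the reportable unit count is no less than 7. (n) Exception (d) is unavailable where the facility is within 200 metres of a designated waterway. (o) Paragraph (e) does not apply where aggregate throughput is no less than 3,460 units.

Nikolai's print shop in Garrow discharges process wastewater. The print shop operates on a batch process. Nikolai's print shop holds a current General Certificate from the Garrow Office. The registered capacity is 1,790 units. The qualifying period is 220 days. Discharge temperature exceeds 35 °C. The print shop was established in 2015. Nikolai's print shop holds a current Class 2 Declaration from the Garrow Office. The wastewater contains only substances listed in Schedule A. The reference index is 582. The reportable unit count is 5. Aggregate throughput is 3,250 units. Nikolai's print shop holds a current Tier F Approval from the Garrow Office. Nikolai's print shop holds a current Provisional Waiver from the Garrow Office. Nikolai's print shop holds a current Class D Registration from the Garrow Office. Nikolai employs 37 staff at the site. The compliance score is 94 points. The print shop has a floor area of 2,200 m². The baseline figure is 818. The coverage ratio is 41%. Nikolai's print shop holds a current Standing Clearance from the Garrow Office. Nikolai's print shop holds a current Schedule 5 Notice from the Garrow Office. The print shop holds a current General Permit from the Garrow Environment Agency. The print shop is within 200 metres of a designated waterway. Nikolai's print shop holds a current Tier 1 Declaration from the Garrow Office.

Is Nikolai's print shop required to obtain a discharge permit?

Exception (a)'s conditions are all satisfied: the facility's floor area is 2,200 m², under the 2,400 m² limit; the facility operates on a batch process. Applying paragraphs (f)–(k): (f) applies (discharge temperature exceeds 35 °C), but is displaced by (g): (g) operates against (f): a current General Certificate is held. (h) would limit (g) — the reference index is 582, meeting the 503 threshold — but (i) sets (h) aside: (i) is engaged — a current Class D Registration is held. (j) is triggered (the registered capacity is 1,790 units, under the 2,140 units limit), but is displaced by (k): (k) operates against (j): a current Tier F Approval is held. Exception (a) stands.
All of (b)'s requirements are met (the wastewater is Schedule-A-only; the baseline figure is 818, below the 937 limit). But: (l) is engaged — a current Schedule 5 Notice is held. (m), which would lift (l), does not operate here — the reportable unit count is 5, short of 7. So (b) is unavailable.
Exception (c) does not apply: the compliance score is 94 points, not below 84 points.
Exception (d) is satisfied on its face — a current Tier 1 Declaration is held; a current General Permit is held; a current Standing Clearance is held. But applying paragraph (n): (n) is engaged — the print shop is within 200 m of a designated waterway. So (d) is unavailable.
Exception (e) requires that the qualifying period is below 215 days; but the qualifying period is 220 days, not below 215 days, so (e) is unavailable.

No — exception (a) applies; Nikolai's print shop is not required to obtain a discharge permit.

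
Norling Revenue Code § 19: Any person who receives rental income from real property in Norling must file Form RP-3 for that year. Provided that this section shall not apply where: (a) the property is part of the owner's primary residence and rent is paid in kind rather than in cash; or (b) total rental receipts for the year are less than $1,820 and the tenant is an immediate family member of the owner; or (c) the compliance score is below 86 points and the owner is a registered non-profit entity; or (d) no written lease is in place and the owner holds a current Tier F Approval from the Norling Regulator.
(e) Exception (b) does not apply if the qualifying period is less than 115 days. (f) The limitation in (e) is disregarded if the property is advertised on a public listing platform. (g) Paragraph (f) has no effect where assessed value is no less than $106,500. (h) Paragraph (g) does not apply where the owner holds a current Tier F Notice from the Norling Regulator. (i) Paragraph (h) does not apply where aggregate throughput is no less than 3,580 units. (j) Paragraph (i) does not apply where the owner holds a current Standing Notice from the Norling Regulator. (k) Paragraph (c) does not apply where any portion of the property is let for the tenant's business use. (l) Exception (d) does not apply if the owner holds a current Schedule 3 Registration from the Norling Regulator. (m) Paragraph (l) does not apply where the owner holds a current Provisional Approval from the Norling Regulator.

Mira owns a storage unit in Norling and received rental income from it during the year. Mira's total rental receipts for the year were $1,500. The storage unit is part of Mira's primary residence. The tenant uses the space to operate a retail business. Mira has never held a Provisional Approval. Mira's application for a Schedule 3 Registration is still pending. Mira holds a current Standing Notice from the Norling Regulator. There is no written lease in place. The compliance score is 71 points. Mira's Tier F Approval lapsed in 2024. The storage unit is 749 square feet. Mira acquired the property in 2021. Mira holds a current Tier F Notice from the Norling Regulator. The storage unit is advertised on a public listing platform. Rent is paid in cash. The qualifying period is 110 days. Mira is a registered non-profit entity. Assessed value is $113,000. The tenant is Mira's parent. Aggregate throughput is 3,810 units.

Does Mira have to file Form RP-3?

No — exception (b) applies; Mira is not required to file Form RP-3.

Exception (a) fails — rent is paid in cash.
Exception (b) is satisfied on its face — total rental receipts for the year are $1,500, less than the $1,820 limit; the tenant is an immediate family member. Considering the limiting provisions: (e) applies (the qualifying period is 110 days, less than the 115 days limit), but is displaced by (f): (f) is triggered — the property is publicly advertised. (g) would limit (f) — assessed value is $113,000, meeting the $106,500 threshold — but (h) sets (g) aside: (h) operates against (g): a current Tier F Notice is held. (i) would limit (h) — aggregate throughput is 3,810 units, meeting the 3,580 units threshold — but (j) sets (i) aside: (j) is triggered — a current Standing Notice is held. (b) remains available.
Exception (c)'s conditions are all satisfied: the compliance score is 71 points, below the 86 points limit; Mira is a registered non-profit. Turning to paragraph (k): (k) operates against (c): the space is let for business use. (c) is therefore removed.
Exception (d) fails — the Tier F Approval is not current.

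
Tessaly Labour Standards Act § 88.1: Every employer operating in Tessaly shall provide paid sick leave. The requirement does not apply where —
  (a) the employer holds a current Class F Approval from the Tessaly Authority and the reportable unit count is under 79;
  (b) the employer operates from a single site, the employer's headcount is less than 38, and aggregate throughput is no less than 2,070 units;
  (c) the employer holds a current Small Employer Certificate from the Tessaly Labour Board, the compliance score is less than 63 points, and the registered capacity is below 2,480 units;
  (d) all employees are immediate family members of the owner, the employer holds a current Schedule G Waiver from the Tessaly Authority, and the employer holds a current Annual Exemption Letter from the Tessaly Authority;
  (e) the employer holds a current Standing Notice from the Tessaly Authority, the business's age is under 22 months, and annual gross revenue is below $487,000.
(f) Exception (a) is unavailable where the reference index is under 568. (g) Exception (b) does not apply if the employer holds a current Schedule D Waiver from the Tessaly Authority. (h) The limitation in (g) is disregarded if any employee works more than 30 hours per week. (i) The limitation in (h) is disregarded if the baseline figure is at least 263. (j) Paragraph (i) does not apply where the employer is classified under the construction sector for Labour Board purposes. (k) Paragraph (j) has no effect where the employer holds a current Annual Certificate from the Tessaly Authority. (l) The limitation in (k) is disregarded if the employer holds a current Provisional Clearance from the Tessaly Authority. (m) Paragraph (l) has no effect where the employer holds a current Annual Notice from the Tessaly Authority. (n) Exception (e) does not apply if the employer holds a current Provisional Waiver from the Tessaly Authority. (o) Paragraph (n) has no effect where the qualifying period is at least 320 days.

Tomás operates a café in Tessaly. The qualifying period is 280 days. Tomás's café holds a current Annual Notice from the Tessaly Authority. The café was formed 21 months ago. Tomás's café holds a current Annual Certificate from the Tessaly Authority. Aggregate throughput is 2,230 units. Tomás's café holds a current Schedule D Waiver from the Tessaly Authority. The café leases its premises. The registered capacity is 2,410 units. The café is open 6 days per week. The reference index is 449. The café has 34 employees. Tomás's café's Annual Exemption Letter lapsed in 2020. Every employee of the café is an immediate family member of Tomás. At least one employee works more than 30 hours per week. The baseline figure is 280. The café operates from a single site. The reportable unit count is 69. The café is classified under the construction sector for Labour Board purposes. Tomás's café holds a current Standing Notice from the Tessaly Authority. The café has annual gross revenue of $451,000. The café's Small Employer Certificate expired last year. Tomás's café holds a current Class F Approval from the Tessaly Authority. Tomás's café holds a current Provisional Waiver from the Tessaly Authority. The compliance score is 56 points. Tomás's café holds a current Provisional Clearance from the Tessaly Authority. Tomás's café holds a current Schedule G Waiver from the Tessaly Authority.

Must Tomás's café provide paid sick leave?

Yes — Tomás's café must provide paid sick leave.

Exception (a): a current Class F Approval is held; the reportable unit count is 69, under the 79 limit — every condition holds. Turning to paragraph (f): (f) is triggered — the reference index is 449, under the 568 limit. Exception (a) does not apply.
All of (b)'s requirements are met (the employer operates from a single site; the employer's headcount is 34, less than the 38 limit; aggregate throughput is 2,230 units, meeting the 2,070 units threshold). However, paragraphs (g)–(m) must be considered: (g) operates against (b): a current Schedule D Waiver is held. (h) would limit (g) — at least one employee exceeds 30 hours/week — but (i) sets (h) aside: (i) operates against (h): the baseline figure is 280, meeting the 263 threshold. (j) applies (the café is classified under the construction sector), but is overridden by (k): (k) is engaged — a current Annual Certificate is held. (l) would limit (k) — a current Provisional Clearance is held — but (m) sets (l) aside: (m) applies — a current Annual Notice is held. (b) is therefore removed.
Exception (c) does not apply: the Small Employer Certificate has expired.
Exception (d) does not apply: there is no Annual Exemption Letter in force.
Exception (e)'s conditions are all satisfied: a current Standing Notice is held; the business's age is 21 months, under the 22 months limit; annual gross revenue is $451,000, below the $487,000 limit. However, paragraphs (n)–(o) must be considered: (n) operates against (e): a current Provisional Waiver is held. (o) is inapplicable (the qualifying period is 280 days, short of 320 days), so (n) stands. So (e) is unavailable.
No exception displaces § 88.1.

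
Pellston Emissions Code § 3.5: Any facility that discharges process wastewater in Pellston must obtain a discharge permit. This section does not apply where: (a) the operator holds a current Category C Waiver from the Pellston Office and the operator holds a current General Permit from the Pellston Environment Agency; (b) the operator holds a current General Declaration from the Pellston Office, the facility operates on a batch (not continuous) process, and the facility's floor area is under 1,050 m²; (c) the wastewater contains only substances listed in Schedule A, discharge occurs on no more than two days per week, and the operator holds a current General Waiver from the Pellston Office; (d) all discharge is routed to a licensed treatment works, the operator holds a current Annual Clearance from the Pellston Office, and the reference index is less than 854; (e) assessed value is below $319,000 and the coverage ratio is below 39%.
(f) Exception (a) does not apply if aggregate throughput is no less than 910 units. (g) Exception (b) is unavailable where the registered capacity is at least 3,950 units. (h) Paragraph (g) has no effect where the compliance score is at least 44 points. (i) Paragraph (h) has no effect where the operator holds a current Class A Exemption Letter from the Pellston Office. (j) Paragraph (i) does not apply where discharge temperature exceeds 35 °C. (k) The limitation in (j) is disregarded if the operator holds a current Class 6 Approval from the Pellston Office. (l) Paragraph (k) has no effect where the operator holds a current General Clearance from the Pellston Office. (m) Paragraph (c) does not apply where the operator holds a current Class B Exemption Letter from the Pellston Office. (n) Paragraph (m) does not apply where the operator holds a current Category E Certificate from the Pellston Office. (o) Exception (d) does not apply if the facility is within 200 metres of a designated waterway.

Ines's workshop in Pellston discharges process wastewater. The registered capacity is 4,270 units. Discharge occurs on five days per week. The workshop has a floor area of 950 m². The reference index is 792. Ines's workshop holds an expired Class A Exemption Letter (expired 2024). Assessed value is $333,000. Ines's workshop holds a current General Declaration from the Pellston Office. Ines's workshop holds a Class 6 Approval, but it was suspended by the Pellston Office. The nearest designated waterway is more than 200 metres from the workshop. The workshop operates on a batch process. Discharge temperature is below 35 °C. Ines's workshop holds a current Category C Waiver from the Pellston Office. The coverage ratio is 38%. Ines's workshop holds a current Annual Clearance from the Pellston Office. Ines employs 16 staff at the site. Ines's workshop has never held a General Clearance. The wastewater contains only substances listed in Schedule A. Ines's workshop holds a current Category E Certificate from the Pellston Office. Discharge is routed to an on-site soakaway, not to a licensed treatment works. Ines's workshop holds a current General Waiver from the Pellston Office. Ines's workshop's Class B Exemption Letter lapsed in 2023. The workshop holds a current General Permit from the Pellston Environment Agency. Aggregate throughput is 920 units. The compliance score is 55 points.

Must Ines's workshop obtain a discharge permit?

Exception (a) is satisfied on its face — a current Category C Waiver is held; a current General Permit is held. But: (f) applies — aggregate throughput is 920 units, meeting the 910 units threshold. (a) is therefore removed.
Exception (b): a current General Declaration is held; the facility operates on a batch process; the facility's floor area is 950 m², under the 1,050 m² limit — every condition holds. As to paragraphs (g)–(l): (g) would limit (b) — the registered capacity is 4,270 units, meeting the 3,950 units threshold — but (h) sets (g) aside: (h) operates against (g): the compliance score is 55 points, meeting the 44 points threshold. (i), which would lift (h), is inapplicable — there is no Class A Exemption Letter in force. (b) remains available.
Exception (c) requires that discharge occurs on no more than two days per week; but discharge occurs on five days per week, so (c) is unavailable.
Exception (d) fails — discharge is not routed to a licensed treatment works.
Exception (e) fails — assessed value is $333,000, not below $319,000.

No — exception (b) applies; Ines's workshop is not required to obtain a discharge permit.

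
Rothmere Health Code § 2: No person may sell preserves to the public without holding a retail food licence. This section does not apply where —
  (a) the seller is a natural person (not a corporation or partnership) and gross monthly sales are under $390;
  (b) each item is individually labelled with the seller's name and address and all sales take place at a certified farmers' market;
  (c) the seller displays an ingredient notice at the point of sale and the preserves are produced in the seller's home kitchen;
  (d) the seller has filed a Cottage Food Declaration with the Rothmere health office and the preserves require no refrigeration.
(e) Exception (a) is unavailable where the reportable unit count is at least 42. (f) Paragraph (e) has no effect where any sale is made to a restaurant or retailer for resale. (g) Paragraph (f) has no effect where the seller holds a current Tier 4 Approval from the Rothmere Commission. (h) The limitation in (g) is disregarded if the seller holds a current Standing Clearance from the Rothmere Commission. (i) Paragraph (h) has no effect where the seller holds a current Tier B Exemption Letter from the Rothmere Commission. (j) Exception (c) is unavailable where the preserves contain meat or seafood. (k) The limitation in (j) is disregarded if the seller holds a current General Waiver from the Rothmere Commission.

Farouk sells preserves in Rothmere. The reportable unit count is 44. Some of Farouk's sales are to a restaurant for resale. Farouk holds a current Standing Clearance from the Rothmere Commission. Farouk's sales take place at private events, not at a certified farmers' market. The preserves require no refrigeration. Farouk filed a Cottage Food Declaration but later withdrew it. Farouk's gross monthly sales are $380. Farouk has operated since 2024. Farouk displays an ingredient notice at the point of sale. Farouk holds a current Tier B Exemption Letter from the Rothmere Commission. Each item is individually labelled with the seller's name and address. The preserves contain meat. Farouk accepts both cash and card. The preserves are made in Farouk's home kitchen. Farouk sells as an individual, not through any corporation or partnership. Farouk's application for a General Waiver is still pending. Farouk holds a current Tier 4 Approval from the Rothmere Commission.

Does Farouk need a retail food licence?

Yes — Farouk must hold a retail food licence.

Exception (a) is satisfied on its face — the seller is a natural person; gross monthly sales are $380, under the $390 limit. But: (e) operates against (a): the reportable unit count is 44, meeting the 42 threshold. (f) is engaged (some sales are to a restaurant for resale), but is displaced by (g): (g) operates against (f): a current Tier 4 Approval is held. (h) is engaged (a current Standing Clearance is held), but is displaced by (i): (i) operates against (h): a current Tier B Exemption Letter is held. (a) is therefore removed.
Exception (b) requires that all sales take place at a certified farmers' market; but sales are at private events, not a certified farmers' market, so (b) is unavailable.
Exception (c): an ingredient notice is displayed; the preserves are home-kitchen produced — every condition holds. But: (j) operates against (c): the preserves contain meat. (k) is not triggered (no current General Waiver is held), so (j) stands. (c) is therefore removed.
Exception (d) does not apply: the Cottage Food Declaration was withdrawn.
None of the exceptions is available; § 2 applies in full.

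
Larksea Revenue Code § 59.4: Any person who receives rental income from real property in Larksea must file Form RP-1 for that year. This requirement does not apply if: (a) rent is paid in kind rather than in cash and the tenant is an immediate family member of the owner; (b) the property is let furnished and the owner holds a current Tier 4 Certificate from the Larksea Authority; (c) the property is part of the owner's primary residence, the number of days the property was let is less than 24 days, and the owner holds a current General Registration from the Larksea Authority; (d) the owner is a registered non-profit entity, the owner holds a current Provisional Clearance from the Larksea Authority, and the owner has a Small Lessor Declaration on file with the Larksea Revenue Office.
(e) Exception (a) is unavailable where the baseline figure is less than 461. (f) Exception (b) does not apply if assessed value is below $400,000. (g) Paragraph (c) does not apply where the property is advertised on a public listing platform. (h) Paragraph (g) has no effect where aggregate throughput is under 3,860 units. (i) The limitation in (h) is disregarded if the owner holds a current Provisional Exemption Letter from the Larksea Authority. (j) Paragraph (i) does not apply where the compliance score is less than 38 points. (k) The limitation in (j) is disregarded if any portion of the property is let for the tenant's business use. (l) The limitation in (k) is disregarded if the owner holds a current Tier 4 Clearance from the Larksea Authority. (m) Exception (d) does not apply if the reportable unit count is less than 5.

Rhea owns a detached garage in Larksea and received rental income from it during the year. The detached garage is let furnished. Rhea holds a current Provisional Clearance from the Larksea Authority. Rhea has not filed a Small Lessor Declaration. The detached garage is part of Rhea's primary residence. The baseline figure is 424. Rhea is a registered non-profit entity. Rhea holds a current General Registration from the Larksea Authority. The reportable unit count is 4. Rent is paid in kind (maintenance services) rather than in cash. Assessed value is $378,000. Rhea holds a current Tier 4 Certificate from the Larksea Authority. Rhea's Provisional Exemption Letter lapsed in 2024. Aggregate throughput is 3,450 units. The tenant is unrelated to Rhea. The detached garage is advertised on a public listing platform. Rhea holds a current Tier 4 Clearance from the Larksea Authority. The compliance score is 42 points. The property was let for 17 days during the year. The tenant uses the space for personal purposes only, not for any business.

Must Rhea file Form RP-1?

No — exception (c) applies; Rhea is not required to file Form RP-1.

Exception (a) requires that the tenant is an immediate family member of the owner; but the tenant is unrelated to the owner, so (a) is unavailable.
Exception (b)'s conditions are all satisfied: the property is let furnished; a current Tier 4 Certificate is held. But applying paragraph (f): (f) operates against (b): assessed value is $378,000, below the $400,000 limit. So (b) is unavailable.
Exception (c) is satisfied on its face — the detached garage is part of the primary residence; the number of days the property was let is 17 days, less than the 24 days limit; a current General Registration is held. Applying paragraphs (g)–(l): (g) applies (the property is publicly advertised), but is overridden by (h): (h) operates against (g): aggregate throughput is 3,450 units, under the 3,860 units limit. (i), which would lift (h), is not triggered — the Provisional Exemption Letter is not current. Exception (c) stands.
Exception (d) does not apply: no Small Lessor Declaration is on file.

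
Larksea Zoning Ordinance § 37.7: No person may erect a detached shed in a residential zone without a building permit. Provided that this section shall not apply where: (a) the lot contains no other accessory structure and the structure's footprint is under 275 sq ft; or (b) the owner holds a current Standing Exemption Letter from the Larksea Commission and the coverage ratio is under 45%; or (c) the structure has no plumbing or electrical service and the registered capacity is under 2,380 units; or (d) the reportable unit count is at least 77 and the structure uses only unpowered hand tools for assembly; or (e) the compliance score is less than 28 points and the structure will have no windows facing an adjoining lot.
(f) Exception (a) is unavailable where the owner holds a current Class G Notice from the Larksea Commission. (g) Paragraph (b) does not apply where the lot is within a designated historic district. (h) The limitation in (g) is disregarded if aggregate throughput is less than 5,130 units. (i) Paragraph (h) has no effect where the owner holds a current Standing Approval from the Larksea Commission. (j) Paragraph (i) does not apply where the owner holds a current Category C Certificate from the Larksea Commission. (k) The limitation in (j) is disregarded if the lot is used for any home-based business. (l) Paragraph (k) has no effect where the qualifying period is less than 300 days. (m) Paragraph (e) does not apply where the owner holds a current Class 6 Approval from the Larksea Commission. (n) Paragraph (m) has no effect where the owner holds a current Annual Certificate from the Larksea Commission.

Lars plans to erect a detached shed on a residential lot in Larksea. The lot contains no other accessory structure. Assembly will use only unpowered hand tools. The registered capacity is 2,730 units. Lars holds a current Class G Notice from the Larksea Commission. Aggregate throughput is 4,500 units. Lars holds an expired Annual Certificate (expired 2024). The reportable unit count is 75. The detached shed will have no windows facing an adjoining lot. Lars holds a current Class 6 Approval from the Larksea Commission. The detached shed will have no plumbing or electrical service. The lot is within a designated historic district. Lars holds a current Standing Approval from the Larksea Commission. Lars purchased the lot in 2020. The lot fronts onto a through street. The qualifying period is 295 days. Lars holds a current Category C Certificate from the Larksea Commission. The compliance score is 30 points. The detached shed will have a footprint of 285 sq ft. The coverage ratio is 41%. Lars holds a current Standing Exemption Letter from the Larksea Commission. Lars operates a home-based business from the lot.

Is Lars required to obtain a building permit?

No — exception (b) applies; Lars does not need a building permit.

Exception (a) fails — the structure's footprint is 285 sq ft, not under 275 sq ft.
All of (b)'s requirements are met (a current Standing Exemption Letter is held; the coverage ratio is 41%, under the 45% limit). Under paragraphs (g)–(l): (g) is triggered (the lot is in a historic district), but is set aside by (h): (h) operates against (g): aggregate throughput is 4,500 units, less than the 5,130 units limit. (i) operates (a current Standing Approval is held), but is itself disapplied by (j): (j) is engaged — a current Category C Certificate is held. (k) applies (a home-based business operates on the lot), but is displaced by (l): (l) operates against (k): the qualifying period is 295 days, less than the 300 days limit. (b) remains available.
Exception (c) fails — the registered capacity is 2,730 units, not under 2,380 units.
Exception (d) requires that the reportable unit count is at least 77; but the reportable unit count is 75, short of 77, so (d) is unavailable.
Exception (e) requires that the compliance score is less than 28 points; but the compliance score is 30 points, not less than 28 points, so (e) is unavailable.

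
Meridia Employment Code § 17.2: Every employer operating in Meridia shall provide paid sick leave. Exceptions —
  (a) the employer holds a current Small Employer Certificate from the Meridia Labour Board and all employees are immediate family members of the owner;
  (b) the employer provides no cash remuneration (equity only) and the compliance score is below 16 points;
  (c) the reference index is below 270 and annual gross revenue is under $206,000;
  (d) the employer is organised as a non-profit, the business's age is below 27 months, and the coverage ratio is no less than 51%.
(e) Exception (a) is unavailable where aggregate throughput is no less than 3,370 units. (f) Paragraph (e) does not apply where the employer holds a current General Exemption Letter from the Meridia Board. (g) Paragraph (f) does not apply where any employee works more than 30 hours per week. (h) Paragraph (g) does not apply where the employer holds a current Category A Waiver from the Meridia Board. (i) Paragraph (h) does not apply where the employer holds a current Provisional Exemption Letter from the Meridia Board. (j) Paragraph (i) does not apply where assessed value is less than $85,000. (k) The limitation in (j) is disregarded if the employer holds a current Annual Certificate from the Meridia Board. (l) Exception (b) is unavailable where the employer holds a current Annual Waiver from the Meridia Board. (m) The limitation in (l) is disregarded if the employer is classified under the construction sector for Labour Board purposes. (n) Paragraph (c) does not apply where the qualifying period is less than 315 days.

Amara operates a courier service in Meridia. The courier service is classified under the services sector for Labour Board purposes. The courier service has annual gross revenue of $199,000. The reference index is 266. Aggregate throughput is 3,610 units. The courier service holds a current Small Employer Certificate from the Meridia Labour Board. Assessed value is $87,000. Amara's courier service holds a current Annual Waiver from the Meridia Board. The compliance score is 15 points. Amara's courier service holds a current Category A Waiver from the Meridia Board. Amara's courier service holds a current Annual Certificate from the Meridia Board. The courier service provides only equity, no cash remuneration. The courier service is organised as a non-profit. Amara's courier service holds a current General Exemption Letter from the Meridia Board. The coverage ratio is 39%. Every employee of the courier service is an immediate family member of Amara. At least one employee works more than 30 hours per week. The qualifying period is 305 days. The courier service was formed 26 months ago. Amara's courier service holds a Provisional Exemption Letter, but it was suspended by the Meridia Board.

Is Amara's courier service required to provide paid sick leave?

Exception (a): a current Small Employer Certificate is held; every employee is an immediate family member — every condition holds. As to paragraphs (e)–(k): (e) operates (aggregate throughput is 3,610 units, meeting the 3,370 units threshold), but yields to (f): (f) is triggered — a current General Exemption Letter is held. (g) is triggered (at least one employee exceeds 30 hours/week), but is displaced by (h): (h) operates against (g): a current Category A Waiver is held. (i), which would lift (h), is not engaged — no current Provisional Exemption Letter is held. So (a) applies.
Exception (b) is satisfied on its face — remuneration is equity-only; the compliance score is 15 points, below the 16 points limit. Turning to paragraphs (l)–(m): (l) operates — a current Annual Waiver is held. (m), which would lift (l), is inapplicable — the courier service is classified under the services sector. Exception (b) does not apply.
Exception (c) is satisfied on its face — the reference index is 266, below the 270 limit; annual gross revenue is $199,000, under the $206,000 limit. However, paragraph (n) must be considered: (n) operates against (c): the qualifying period is 305 days, less than the 315 days limit. So (c) is unavailable.
Exception (d) does not apply: the coverage ratio is 39%, short of 51%.

No — exception (a) applies; Amara's courier service is not required to provide paid sick leave.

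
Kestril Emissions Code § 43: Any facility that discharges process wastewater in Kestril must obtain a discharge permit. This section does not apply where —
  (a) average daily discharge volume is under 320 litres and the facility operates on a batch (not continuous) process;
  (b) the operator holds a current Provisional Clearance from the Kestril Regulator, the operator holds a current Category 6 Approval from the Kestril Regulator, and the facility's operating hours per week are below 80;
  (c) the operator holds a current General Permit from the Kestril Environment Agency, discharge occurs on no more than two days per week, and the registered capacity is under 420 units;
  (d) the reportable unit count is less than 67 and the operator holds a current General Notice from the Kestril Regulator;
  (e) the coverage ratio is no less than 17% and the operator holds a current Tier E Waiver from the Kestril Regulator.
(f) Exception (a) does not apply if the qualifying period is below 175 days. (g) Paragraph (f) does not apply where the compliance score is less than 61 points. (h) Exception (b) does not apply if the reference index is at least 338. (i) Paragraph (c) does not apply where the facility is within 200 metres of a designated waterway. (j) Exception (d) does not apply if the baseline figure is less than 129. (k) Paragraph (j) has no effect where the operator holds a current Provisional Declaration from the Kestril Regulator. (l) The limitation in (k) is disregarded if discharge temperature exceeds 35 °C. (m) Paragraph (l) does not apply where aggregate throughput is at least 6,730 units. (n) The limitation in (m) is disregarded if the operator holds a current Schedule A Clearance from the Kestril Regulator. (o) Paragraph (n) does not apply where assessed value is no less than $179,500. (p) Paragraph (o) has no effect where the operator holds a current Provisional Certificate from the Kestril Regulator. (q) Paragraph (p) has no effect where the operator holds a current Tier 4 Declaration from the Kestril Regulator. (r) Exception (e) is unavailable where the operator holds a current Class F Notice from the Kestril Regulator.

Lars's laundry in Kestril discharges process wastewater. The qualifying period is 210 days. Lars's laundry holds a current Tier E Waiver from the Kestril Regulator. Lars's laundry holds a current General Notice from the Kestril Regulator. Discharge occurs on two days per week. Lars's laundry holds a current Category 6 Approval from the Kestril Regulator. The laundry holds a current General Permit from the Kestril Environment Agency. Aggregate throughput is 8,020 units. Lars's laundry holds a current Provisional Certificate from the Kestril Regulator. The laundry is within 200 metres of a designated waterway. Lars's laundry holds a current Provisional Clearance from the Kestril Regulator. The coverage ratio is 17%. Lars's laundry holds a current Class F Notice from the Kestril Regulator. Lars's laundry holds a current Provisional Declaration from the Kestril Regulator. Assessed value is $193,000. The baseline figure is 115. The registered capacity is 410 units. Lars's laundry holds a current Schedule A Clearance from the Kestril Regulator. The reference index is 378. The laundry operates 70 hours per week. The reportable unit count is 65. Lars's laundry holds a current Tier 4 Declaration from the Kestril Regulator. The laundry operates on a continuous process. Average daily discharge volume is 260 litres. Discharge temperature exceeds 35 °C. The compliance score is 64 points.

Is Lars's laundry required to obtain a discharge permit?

No — exception (d) applies; Lars's laundry is not required to obtain a discharge permit.

Exception (a) does not apply: the facility operates on a continuous process.
Exception (b): a current Provisional Clearance is held; a current Category 6 Approval is held; the facility's operating hours per week are 70, below the 80 limit — every condition holds. But applying paragraph (h): (h) applies — the reference index is 378, meeting the 338 threshold. Exception (b) does not apply.
Exception (c)'s conditions are all satisfied: a current General Permit is held; discharge occurs on no more than two days per week; the registered capacity is 410 units, under the 420 units limit. Turning to paragraph (i): (i) operates against (c): the laundry is within 200 m of a designated waterway. (c) is therefore removed.
Exception (d)'s conditions are all satisfied: the reportable unit count is 65, less than the 67 limit; a current General Notice is held. Under paragraphs (j)–(q): (j) is engaged (the baseline figure is 115, less than the 129 limit), but is displaced by (k): (k) operates against (j): a current Provisional Declaration is held. (l) applies (discharge temperature exceeds 35 °C), but yields to (m): (m) operates — aggregate throughput is 8,020 units, meeting the 6,730 units threshold. (n) would limit (m) — a current Schedule A Clearance is held — but (o) sets (n) aside: (o) operates against (n): assessed value is $193,000, meeting the $179,500 threshold. (p) would limit (o) — a current Provisional Certificate is held — but (q) sets (p) aside: (q) operates — a current Tier 4 Declaration is held. So (d) applies.
Exception (e)'s conditions are all satisfied: the coverage ratio is 17%, meeting the 17% threshold; a current Tier E Waiver is held. But: (r) is triggered — a current Class F Notice is held. So (e) is unavailable.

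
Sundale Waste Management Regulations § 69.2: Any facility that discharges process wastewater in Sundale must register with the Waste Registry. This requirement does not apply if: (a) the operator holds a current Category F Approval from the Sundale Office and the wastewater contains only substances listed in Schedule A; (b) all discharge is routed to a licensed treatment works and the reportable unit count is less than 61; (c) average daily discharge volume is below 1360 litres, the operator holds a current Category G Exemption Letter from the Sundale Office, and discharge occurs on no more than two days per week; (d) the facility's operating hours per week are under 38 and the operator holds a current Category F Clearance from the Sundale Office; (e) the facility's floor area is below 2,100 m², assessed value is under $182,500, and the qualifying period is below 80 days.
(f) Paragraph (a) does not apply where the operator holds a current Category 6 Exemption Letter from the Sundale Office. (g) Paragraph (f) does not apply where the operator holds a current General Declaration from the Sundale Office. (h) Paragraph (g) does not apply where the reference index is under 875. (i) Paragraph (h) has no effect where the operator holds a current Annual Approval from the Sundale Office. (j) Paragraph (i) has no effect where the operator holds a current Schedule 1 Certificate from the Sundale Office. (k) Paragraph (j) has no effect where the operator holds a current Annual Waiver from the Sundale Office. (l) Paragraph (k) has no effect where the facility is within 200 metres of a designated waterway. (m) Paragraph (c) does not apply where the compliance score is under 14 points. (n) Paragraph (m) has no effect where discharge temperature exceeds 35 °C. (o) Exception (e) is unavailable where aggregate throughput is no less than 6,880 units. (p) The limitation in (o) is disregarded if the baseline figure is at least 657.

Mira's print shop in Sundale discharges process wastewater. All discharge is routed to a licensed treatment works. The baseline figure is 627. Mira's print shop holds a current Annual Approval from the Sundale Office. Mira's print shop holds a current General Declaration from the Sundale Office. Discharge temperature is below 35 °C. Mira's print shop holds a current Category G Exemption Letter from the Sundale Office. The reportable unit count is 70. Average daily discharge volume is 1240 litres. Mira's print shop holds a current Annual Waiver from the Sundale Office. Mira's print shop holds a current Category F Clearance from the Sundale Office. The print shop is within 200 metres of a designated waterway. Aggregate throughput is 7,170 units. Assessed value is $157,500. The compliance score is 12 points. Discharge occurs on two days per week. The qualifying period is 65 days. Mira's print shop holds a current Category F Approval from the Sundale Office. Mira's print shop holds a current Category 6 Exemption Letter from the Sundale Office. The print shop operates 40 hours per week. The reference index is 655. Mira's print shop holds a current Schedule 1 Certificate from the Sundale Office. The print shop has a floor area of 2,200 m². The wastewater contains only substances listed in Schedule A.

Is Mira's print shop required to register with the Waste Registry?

Yes — Mira's print shop must register with the Waste Registry.

All of (a)'s requirements are met (a current Category F Approval is held; the wastewater is Schedule-A-only). But applying paragraphs (f)–(l): (f) operates — a current Category 6 Exemption Letter is held. (g) operates (a current General Declaration is held), but is itself disapplied by (h): (h) applies — the reference index is 655, under the 875 limit. (i) is triggered (a current Annual Approval is held), but is overridden by (j): (j) applies — a current Schedule 1 Certificate is held. (k) applies (a current Annual Waiver is held), but is set aside by (l): (l) operates against (k): the print shop is within 200 m of a designated waterway. Exception (a) does not apply.
Exception (b) requires that the reportable unit count is less than 61; but the reportable unit count is 70, not less than 61, so (b) is unavailable.
Exception (c) is satisfied on its face — average daily discharge volume is 1240 litres, below the 1360 litres limit; a current Category G Exemption Letter is held; discharge occurs on no more than two days per week. But applying paragraphs (m)–(n): (m) applies — the compliance score is 12 points, under the 14 points limit. (n), which would lift (m), is inapplicable — discharge temperature is below 35 °C. Exception (c) does not apply.
Exception (d) fails — the facility's operating hours per week are 40, not under 38.
Exception (e) fails — the facility's floor area is 2,200 m², not below 2,100 m².
No exception is made out. Mira's print shop falls within the general rule.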